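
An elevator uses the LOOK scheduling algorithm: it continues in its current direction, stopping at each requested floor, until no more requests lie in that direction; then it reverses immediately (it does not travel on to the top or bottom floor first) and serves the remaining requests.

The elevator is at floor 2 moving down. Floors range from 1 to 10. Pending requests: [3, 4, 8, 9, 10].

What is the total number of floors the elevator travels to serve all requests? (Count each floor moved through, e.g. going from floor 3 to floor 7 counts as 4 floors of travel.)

Answer: 8

Derivation:
Start at floor 2 moving down, LOOK stop order: [3, 4, 8, 9, 10]
  2 → 3: |3-2| = 1, total = 1
  3 → 4: |4-3| = 1, total = 2
  4 → 8: |8-4| = 4, total = 6
  8 → 9: |9-8| = 1, total = 7
  9 → 10: |10-9| = 1, total = 8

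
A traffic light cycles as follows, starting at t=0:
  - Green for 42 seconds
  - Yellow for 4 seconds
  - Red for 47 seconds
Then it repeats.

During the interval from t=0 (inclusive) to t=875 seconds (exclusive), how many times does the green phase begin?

Cycle = 42+4+47 = 93s
green phase starts at t = k*93 + 0 for k=0,1,2,...
Need k*93+0 < 875 → k < 9.409
k ∈ {0, ..., 9} → 10 starts

Answer: 10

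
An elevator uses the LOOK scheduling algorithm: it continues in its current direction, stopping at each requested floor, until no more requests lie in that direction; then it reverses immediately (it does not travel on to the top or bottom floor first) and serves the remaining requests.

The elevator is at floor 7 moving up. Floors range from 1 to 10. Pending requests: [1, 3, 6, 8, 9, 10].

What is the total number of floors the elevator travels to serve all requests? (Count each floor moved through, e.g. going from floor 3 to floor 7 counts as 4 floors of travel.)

Answer: 12

Derivation:
Start at floor 7 moving up, LOOK stop order: [8, 9, 10, 6, 3, 1]
  7 → 8: |8-7| = 1, total = 1
  8 → 9: |9-8| = 1, total = 2
  9 → 10: |10-9| = 1, total = 3
  10 → 6: |6-10| = 4, total = 7
  6 → 3: |3-6| = 3, total = 10
  3 → 1: |1-3| = 2, total = 12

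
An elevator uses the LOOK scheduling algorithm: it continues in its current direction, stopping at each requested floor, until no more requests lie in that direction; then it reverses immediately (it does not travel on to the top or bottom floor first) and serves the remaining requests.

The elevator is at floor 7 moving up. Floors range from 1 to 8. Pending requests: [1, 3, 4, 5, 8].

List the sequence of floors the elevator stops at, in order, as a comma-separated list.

Answer: 8, 5, 4, 3, 1

Derivation:
Current: 7, moving UP
Serve above first (ascending): [8]
Then reverse, serve below (descending): [5, 4, 3, 1]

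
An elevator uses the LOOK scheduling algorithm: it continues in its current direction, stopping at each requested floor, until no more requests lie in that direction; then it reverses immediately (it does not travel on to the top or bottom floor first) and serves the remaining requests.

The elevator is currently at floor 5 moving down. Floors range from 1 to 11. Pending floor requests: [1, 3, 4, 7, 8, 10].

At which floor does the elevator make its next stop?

Current floor: 5, direction: down
Requests above: [7, 8, 10]
Requests below: [1, 3, 4]
Moving down and requests lie below → nearest below is max([1, 3, 4]) = 4

Answer: 4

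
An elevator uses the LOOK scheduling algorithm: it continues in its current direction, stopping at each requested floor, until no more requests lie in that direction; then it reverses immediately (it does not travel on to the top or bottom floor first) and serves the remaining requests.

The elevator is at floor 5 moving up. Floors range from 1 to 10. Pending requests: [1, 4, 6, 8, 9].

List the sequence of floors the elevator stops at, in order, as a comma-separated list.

Current: 5, moving UP
Serve above first (ascending): [6, 8, 9]
Then reverse, serve below (descending): [4, 1]

Answer: 6, 8, 9, 4, 1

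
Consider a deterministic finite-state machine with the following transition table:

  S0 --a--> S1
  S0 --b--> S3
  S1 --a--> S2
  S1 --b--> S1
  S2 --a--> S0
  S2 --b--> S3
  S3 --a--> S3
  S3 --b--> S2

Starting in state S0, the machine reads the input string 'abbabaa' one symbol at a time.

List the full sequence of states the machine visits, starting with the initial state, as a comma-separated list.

Start: S0
  read 'a': S0 --a--> S1
  read 'b': S1 --b--> S1
  read 'b': S1 --b--> S1
  read 'a': S1 --a--> S2
  read 'b': S2 --b--> S3
  read 'a': S3 --a--> S3
  read 'a': S3 --a--> S3

Answer: S0, S1, S1, S1, S2, S3, S3, S3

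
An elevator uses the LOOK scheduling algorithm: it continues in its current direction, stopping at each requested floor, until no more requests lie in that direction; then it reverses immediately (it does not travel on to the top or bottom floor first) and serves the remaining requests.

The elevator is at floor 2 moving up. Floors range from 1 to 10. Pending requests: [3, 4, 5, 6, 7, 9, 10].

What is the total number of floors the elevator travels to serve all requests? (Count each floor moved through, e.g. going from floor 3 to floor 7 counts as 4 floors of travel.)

Answer: 8

Derivation:
Start at floor 2 moving up, LOOK stop order: [3, 4, 5, 6, 7, 9, 10]
  2 → 3: |3-2| = 1, total = 1
  3 → 4: |4-3| = 1, total = 2
  4 → 5: |5-4| = 1, total = 3
  5 → 6: |6-5| = 1, total = 4
  6 → 7: |7-6| = 1, total = 5
  7 → 9: |9-7| = 2, total = 7
  9 → 10: |10-9| = 1, total = 8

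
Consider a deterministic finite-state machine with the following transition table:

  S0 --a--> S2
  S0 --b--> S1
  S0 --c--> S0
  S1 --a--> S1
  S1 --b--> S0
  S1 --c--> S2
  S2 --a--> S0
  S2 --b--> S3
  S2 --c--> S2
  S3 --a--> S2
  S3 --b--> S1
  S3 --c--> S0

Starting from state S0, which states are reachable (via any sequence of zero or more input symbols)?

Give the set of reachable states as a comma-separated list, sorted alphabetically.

BFS from S0:
  visit S0: S0--a-->S2 (new), S0--b-->S1 (new), S0--c-->S0 (seen)
  visit S2: S2--a-->S0 (seen), S2--b-->S3 (new), S2--c-->S2 (seen)
  visit S1: S1--a-->S1 (seen), S1--b-->S0 (seen), S1--c-->S2 (seen)
  visit S3: S3--a-->S2 (seen), S3--b-->S1 (seen), S3--c-->S0 (seen)

Answer: S0, S1, S2, S3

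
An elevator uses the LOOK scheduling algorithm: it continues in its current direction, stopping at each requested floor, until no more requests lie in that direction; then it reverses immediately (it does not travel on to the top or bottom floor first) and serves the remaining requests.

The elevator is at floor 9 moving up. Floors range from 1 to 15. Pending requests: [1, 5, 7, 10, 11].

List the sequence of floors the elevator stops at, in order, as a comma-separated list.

Current: 9, moving UP
Serve above first (ascending): [10, 11]
Then reverse, serve below (descending): [7, 5, 1]

Answer: 10, 11, 7, 5, 1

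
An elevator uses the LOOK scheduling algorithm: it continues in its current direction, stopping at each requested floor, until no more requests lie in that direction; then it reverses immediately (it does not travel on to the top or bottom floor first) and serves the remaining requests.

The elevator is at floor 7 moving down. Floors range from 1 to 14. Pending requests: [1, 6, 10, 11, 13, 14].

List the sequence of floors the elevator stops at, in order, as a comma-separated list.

Answer: 6, 1, 10, 11, 13, 14

Derivation:
Current: 7, moving DOWN
Serve below first (descending): [6, 1]
Then reverse, serve above (ascending): [10, 11, 13, 14]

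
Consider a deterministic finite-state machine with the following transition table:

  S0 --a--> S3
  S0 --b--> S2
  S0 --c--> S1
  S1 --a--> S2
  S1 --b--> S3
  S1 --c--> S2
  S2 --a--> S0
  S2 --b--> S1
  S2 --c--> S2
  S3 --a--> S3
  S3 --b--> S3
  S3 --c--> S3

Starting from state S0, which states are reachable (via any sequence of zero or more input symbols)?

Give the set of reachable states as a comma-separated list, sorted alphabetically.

Answer: S0, S1, S2, S3

Derivation:
BFS from S0:
  visit S0: S0--a-->S3 (new), S0--b-->S2 (new), S0--c-->S1 (new)
  visit S3: S3--a-->S3 (seen), S3--b-->S3 (seen), S3--c-->S3 (seen)
  visit S2: S2--a-->S0 (seen), S2--b-->S1 (seen), S2--c-->S2 (seen)
  visit S1: S1--a-->S2 (seen), S1--b-->S3 (seen), S1--c-->S2 (seen)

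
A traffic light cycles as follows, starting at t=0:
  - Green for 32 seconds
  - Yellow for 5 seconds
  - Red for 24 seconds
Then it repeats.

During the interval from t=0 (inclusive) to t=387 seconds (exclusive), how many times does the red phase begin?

Answer: 6

Derivation:
Cycle = 32+5+24 = 61s
red phase starts at t = k*61 + 37 for k=0,1,2,...
Need k*61+37 < 387 → k < 5.738
k ∈ {0, ..., 5} → 6 starts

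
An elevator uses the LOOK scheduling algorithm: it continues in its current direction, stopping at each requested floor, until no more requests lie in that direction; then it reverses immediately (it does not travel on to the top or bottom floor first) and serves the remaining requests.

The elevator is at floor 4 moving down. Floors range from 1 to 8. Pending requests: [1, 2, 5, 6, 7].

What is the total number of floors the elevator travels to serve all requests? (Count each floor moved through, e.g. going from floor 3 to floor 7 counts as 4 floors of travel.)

Start at floor 4 moving down, LOOK stop order: [2, 1, 5, 6, 7]
  4 → 2: |2-4| = 2, total = 2
  2 → 1: |1-2| = 1, total = 3
  1 → 5: |5-1| = 4, total = 7
  5 → 6: |6-5| = 1, total = 8
  6 → 7: |7-6| = 1, total = 9

Answer: 9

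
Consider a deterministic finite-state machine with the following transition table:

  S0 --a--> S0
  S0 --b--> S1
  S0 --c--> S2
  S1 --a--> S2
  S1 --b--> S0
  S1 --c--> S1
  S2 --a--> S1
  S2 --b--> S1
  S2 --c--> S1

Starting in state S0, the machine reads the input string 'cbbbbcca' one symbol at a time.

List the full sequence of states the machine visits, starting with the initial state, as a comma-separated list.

Start: S0
  read 'c': S0 --c--> S2
  read 'b': S2 --b--> S1
  read 'b': S1 --b--> S0
  read 'b': S0 --b--> S1
  read 'b': S1 --b--> S0
  read 'c': S0 --c--> S2
  read 'c': S2 --c--> S1
  read 'a': S1 --a--> S2

Answer: S0, S2, S1, S0, S1, S0, S2, S1, S2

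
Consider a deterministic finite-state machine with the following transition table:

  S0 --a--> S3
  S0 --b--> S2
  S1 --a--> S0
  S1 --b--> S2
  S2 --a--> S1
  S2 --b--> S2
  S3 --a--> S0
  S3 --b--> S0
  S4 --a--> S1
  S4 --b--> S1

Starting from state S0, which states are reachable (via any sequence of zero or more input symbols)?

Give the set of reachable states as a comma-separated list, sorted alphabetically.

Answer: S0, S1, S2, S3

Derivation:
BFS from S0:
  visit S0: S0--a-->S3 (new), S0--b-->S2 (new)
  visit S3: S3--a-->S0 (seen), S3--b-->S0 (seen)
  visit S2: S2--a-->S1 (new), S2--b-->S2 (seen)
  visit S1: S1--a-->S0 (seen), S1--b-->S2 (seen)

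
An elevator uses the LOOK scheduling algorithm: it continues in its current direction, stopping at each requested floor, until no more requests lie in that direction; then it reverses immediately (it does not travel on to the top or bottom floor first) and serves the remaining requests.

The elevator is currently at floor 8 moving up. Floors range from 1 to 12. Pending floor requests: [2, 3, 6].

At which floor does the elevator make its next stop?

Current floor: 8, direction: up
Requests above: []
Requests below: [2, 3, 6]
Moving up but no requests above → reverse; nearest below is max([2, 3, 6]) = 6

Answer: 6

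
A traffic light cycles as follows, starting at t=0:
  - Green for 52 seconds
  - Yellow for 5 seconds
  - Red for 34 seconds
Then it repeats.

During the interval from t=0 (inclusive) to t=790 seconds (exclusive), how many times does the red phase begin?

Answer: 9

Derivation:
Cycle = 52+5+34 = 91s
red phase starts at t = k*91 + 57 for k=0,1,2,...
Need k*91+57 < 790 → k < 8.055
k ∈ {0, ..., 8} → 9 starts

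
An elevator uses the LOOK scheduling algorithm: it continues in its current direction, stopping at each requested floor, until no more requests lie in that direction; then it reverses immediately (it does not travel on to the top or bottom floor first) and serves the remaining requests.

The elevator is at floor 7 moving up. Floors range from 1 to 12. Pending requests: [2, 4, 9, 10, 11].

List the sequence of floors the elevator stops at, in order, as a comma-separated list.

Current: 7, moving UP
Serve above first (ascending): [9, 10, 11]
Then reverse, serve below (descending): [4, 2]

Answer: 9, 10, 11, 4, 2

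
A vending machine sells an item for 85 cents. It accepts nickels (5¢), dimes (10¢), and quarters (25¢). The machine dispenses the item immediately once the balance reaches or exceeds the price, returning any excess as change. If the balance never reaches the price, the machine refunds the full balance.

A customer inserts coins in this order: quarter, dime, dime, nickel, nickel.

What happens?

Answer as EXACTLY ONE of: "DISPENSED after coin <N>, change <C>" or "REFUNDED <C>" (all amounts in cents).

Price: 85¢
Coin 1 (quarter, 25¢): balance = 25¢
Coin 2 (dime, 10¢): balance = 35¢
Coin 3 (dime, 10¢): balance = 45¢
Coin 4 (nickel, 5¢): balance = 50¢
Coin 5 (nickel, 5¢): balance = 55¢
All coins inserted, balance 55¢ < price 85¢ → REFUND 55¢

Answer: REFUNDED 55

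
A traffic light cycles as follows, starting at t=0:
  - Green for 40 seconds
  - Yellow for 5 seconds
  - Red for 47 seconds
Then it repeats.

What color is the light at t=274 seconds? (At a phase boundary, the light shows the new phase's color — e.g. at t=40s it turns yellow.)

Cycle length = 40 + 5 + 47 = 92s
t = 274, phase_t = 274 mod 92 = 90
90 >= 45 → RED

Answer: red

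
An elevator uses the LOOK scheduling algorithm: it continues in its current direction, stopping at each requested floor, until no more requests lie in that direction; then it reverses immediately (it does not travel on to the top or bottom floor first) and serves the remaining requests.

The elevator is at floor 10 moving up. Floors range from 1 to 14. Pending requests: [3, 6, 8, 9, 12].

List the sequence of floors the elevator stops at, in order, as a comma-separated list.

Current: 10, moving UP
Serve above first (ascending): [12]
Then reverse, serve below (descending): [9, 8, 6, 3]

Answer: 12, 9, 8, 6, 3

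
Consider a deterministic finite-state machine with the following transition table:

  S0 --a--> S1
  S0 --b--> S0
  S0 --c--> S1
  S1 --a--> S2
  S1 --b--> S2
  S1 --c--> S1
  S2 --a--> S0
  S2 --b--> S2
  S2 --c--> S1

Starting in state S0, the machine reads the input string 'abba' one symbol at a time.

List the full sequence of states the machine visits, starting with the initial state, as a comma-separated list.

Answer: S0, S1, S2, S2, S0

Derivation:
Start: S0
  read 'a': S0 --a--> S1
  read 'b': S1 --b--> S2
  read 'b': S2 --b--> S2
  read 'a': S2 --a--> S0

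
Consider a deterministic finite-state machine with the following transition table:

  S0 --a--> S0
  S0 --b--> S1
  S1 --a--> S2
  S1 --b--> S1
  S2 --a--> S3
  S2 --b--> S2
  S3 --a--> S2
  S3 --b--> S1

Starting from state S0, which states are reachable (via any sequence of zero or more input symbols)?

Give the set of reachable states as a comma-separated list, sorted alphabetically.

BFS from S0:
  visit S0: S0--a-->S0 (seen), S0--b-->S1 (new)
  visit S1: S1--a-->S2 (new), S1--b-->S1 (seen)
  visit S2: S2--a-->S3 (new), S2--b-->S2 (seen)
  visit S3: S3--a-->S2 (seen), S3--b-->S1 (seen)

Answer: S0, S1, S2, S3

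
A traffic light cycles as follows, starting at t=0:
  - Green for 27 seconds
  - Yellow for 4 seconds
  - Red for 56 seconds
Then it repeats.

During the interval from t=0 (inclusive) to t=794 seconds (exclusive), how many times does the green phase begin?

Cycle = 27+4+56 = 87s
green phase starts at t = k*87 + 0 for k=0,1,2,...
Need k*87+0 < 794 → k < 9.126
k ∈ {0, ..., 9} → 10 starts

Answer: 10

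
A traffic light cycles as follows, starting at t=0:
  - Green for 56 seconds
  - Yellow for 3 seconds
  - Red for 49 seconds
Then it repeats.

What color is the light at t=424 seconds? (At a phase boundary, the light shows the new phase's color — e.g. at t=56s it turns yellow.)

Cycle length = 56 + 3 + 49 = 108s
t = 424, phase_t = 424 mod 108 = 100
100 >= 59 → RED

Answer: red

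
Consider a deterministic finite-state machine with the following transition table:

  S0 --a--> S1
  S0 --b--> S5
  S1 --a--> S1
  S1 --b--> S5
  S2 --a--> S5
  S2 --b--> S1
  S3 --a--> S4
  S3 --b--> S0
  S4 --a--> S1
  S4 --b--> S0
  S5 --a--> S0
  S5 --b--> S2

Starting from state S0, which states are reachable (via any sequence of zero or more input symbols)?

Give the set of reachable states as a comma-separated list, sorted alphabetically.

BFS from S0:
  visit S0: S0--a-->S1 (new), S0--b-->S5 (new)
  visit S1: S1--a-->S1 (seen), S1--b-->S5 (seen)
  visit S5: S5--a-->S0 (seen), S5--b-->S2 (new)
  visit S2: S2--a-->S5 (seen), S2--b-->S1 (seen)

Answer: S0, S1, S2, S5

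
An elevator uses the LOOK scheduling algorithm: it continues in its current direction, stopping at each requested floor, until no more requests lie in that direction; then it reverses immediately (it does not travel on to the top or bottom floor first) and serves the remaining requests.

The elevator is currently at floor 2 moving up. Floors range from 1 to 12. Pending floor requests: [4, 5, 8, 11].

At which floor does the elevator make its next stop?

Current floor: 2, direction: up
Requests above: [4, 5, 8, 11]
Requests below: []
Moving up and requests lie above → nearest above is min([4, 5, 8, 11]) = 4

Answer: 4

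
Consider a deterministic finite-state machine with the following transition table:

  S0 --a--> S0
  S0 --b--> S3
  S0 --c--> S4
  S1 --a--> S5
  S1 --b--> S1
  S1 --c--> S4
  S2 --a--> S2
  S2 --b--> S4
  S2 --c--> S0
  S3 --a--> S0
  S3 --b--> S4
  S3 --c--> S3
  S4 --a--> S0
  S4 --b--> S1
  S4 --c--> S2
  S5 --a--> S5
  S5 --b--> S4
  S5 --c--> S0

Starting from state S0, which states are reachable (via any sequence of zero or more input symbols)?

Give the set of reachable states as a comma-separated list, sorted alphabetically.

Answer: S0, S1, S2, S3, S4, S5

Derivation:
BFS from S0:
  visit S0: S0--a-->S0 (seen), S0--b-->S3 (new), S0--c-->S4 (new)
  visit S3: S3--a-->S0 (seen), S3--b-->S4 (seen), S3--c-->S3 (seen)
  visit S4: S4--a-->S0 (seen), S4--b-->S1 (new), S4--c-->S2 (new)
  visit S1: S1--a-->S5 (new), S1--b-->S1 (seen), S1--c-->S4 (seen)
  visit S2: S2--a-->S2 (seen), S2--b-->S4 (seen), S2--c-->S0 (seen)
  visit S5: S5--a-->S5 (seen), S5--b-->S4 (seen), S5--c-->S0 (seen)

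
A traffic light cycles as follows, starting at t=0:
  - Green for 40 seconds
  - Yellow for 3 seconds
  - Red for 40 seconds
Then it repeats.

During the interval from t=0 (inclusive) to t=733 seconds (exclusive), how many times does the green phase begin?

Cycle = 40+3+40 = 83s
green phase starts at t = k*83 + 0 for k=0,1,2,...
Need k*83+0 < 733 → k < 8.831
k ∈ {0, ..., 8} → 9 starts

Answer: 9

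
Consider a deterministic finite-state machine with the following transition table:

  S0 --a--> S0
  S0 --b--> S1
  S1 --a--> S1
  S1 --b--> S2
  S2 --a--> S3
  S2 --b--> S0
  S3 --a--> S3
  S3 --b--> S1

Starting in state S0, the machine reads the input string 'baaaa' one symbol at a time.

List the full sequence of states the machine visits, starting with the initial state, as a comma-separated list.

Start: S0
  read 'b': S0 --b--> S1
  read 'a': S1 --a--> S1
  read 'a': S1 --a--> S1
  read 'a': S1 --a--> S1
  read 'a': S1 --a--> S1

Answer: S0, S1, S1, S1, S1, S1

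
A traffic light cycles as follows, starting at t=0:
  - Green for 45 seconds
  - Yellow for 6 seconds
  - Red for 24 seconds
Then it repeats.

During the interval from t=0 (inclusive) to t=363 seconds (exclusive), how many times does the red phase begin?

Cycle = 45+6+24 = 75s
red phase starts at t = k*75 + 51 for k=0,1,2,...
Need k*75+51 < 363 → k < 4.160
k ∈ {0, ..., 4} → 5 starts

Answer: 5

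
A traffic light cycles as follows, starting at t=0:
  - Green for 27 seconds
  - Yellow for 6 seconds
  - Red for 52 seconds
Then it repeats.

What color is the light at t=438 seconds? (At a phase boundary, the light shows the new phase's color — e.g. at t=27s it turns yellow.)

Answer: green

Derivation:
Cycle length = 27 + 6 + 52 = 85s
t = 438, phase_t = 438 mod 85 = 13
13 < 27 (green end) → GREEN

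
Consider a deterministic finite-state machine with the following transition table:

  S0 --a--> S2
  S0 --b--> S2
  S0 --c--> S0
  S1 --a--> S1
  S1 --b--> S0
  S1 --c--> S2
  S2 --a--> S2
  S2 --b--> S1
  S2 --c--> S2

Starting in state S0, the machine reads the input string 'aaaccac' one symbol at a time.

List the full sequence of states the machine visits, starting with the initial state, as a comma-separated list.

Answer: S0, S2, S2, S2, S2, S2, S2, S2

Derivation:
Start: S0
  read 'a': S0 --a--> S2
  read 'a': S2 --a--> S2
  read 'a': S2 --a--> S2
  read 'c': S2 --c--> S2
  read 'c': S2 --c--> S2
  read 'a': S2 --a--> S2
  read 'c': S2 --c--> S2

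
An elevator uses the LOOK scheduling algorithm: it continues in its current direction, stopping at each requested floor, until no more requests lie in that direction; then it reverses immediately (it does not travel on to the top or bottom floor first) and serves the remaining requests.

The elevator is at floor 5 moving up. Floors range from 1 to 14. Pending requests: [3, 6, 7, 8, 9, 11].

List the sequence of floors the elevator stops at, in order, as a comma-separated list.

Answer: 6, 7, 8, 9, 11, 3

Derivation:
Current: 5, moving UP
Serve above first (ascending): [6, 7, 8, 9, 11]
Then reverse, serve below (descending): [3]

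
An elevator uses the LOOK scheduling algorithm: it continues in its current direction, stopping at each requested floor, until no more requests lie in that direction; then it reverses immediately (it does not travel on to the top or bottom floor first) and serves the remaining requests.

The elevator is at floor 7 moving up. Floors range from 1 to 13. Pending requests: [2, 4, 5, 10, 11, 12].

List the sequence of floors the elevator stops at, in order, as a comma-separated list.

Answer: 10, 11, 12, 5, 4, 2

Derivation:
Current: 7, moving UP
Serve above first (ascending): [10, 11, 12]
Then reverse, serve below (descending): [5, 4, 2]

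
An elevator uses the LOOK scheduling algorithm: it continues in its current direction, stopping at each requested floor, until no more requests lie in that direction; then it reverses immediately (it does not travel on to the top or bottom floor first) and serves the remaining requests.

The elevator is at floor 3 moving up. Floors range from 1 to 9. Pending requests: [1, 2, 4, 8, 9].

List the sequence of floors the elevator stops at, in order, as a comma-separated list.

Current: 3, moving UP
Serve above first (ascending): [4, 8, 9]
Then reverse, serve below (descending): [2, 1]

Answer: 4, 8, 9, 2, 1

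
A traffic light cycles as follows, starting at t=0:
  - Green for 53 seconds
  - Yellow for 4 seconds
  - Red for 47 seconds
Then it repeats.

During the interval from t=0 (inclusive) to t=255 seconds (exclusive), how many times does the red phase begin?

Answer: 2

Derivation:
Cycle = 53+4+47 = 104s
red phase starts at t = k*104 + 57 for k=0,1,2,...
Need k*104+57 < 255 → k < 1.904
k ∈ {0, ..., 1} → 2 starts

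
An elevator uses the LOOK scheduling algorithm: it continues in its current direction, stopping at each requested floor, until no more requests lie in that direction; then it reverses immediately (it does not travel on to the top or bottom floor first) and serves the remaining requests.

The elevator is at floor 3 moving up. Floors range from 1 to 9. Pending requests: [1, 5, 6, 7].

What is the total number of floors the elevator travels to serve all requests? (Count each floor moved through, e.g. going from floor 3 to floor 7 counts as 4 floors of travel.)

Answer: 10

Derivation:
Start at floor 3 moving up, LOOK stop order: [5, 6, 7, 1]
  3 → 5: |5-3| = 2, total = 2
  5 → 6: |6-5| = 1, total = 3
  6 → 7: |7-6| = 1, total = 4
  7 → 1: |1-7| = 6, total = 10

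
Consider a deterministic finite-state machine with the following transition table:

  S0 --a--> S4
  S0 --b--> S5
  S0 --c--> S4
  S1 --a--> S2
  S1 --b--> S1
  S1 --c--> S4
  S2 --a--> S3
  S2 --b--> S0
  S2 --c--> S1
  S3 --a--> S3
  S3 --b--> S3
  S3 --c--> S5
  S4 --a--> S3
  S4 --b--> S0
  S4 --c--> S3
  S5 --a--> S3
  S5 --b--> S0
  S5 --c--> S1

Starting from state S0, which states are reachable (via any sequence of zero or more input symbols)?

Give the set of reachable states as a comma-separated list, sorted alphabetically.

Answer: S0, S1, S2, S3, S4, S5

Derivation:
BFS from S0:
  visit S0: S0--a-->S4 (new), S0--b-->S5 (new), S0--c-->S4 (seen)
  visit S4: S4--a-->S3 (new), S4--b-->S0 (seen), S4--c-->S3 (seen)
  visit S5: S5--a-->S3 (seen), S5--b-->S0 (seen), S5--c-->S1 (new)
  visit S3: S3--a-->S3 (seen), S3--b-->S3 (seen), S3--c-->S5 (seen)
  visit S1: S1--a-->S2 (new), S1--b-->S1 (seen), S1--c-->S4 (seen)
  visit S2: S2--a-->S3 (seen), S2--b-->S0 (seen), S2--c-->S1 (seen)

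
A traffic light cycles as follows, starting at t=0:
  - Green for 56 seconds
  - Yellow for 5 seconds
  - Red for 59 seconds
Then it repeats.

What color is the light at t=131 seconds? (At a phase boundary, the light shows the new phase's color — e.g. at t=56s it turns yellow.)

Answer: green

Derivation:
Cycle length = 56 + 5 + 59 = 120s
t = 131, phase_t = 131 mod 120 = 11
11 < 56 (green end) → GREEN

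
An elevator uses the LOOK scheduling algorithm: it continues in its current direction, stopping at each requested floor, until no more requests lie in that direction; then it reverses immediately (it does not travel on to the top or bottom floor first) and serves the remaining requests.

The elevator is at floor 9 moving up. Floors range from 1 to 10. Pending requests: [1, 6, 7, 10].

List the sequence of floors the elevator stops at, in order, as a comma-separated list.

Answer: 10, 7, 6, 1

Derivation:
Current: 9, moving UP
Serve above first (ascending): [10]
Then reverse, serve below (descending): [7, 6, 1]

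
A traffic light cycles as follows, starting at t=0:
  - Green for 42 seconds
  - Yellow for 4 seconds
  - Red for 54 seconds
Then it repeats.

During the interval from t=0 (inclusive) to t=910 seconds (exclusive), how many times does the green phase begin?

Answer: 10

Derivation:
Cycle = 42+4+54 = 100s
green phase starts at t = k*100 + 0 for k=0,1,2,...
Need k*100+0 < 910 → k < 9.100
k ∈ {0, ..., 9} → 10 starts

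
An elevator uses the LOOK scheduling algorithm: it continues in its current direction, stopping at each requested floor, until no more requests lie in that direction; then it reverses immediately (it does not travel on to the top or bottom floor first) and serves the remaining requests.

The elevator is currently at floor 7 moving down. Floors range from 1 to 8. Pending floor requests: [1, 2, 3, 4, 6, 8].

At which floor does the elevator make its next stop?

Answer: 6

Derivation:
Current floor: 7, direction: down
Requests above: [8]
Requests below: [1, 2, 3, 4, 6]
Moving down and requests lie below → nearest below is max([1, 2, 3, 4, 6]) = 6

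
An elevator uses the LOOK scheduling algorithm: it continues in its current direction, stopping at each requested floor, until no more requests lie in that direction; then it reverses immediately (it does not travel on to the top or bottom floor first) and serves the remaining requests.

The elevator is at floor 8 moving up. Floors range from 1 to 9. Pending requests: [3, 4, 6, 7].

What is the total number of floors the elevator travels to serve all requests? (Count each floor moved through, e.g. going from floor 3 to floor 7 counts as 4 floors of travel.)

Answer: 5

Derivation:
Start at floor 8 moving up, LOOK stop order: [7, 6, 4, 3]
  8 → 7: |7-8| = 1, total = 1
  7 → 6: |6-7| = 1, total = 2
  6 → 4: |4-6| = 2, total = 4
  4 → 3: |3-4| = 1, total = 5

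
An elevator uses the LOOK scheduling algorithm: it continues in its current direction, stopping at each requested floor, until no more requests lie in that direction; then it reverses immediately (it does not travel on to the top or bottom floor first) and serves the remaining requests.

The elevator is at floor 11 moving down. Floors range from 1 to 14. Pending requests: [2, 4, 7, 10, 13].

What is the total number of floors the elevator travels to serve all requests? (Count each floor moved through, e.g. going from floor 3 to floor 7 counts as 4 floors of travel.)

Answer: 20

Derivation:
Start at floor 11 moving down, LOOK stop order: [10, 7, 4, 2, 13]
  11 → 10: |10-11| = 1, total = 1
  10 → 7: |7-10| = 3, total = 4
  7 → 4: |4-7| = 3, total = 7
  4 → 2: |2-4| = 2, total = 9
  2 → 13: |13-2| = 11, total = 20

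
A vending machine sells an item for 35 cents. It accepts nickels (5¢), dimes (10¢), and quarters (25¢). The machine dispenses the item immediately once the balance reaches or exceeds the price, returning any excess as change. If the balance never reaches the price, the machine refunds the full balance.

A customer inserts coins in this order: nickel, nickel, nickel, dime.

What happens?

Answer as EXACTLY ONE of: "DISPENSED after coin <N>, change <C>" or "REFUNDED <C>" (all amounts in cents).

Price: 35¢
Coin 1 (nickel, 5¢): balance = 5¢
Coin 2 (nickel, 5¢): balance = 10¢
Coin 3 (nickel, 5¢): balance = 15¢
Coin 4 (dime, 10¢): balance = 25¢
All coins inserted, balance 25¢ < price 35¢ → REFUND 25¢

Answer: REFUNDED 25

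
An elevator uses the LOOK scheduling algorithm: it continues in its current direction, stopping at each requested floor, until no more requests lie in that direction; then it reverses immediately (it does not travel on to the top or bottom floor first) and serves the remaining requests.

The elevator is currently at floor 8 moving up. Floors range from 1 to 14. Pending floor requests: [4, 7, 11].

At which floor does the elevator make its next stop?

Answer: 11

Derivation:
Current floor: 8, direction: up
Requests above: [11]
Requests below: [4, 7]
Moving up and requests lie above → nearest above is min([11]) = 11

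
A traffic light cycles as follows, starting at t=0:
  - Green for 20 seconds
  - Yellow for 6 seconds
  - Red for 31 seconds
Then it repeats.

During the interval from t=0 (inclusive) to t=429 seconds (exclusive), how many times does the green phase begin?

Answer: 8

Derivation:
Cycle = 20+6+31 = 57s
green phase starts at t = k*57 + 0 for k=0,1,2,...
Need k*57+0 < 429 → k < 7.526
k ∈ {0, ..., 7} → 8 starts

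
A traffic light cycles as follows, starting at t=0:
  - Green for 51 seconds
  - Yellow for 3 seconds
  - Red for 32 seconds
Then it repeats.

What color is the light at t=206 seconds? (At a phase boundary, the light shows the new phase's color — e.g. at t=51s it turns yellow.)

Cycle length = 51 + 3 + 32 = 86s
t = 206, phase_t = 206 mod 86 = 34
34 < 51 (green end) → GREEN

Answer: green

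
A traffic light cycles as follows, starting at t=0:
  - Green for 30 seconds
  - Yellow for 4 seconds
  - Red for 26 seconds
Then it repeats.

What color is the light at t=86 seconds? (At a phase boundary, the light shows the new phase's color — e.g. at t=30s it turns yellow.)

Answer: green

Derivation:
Cycle length = 30 + 4 + 26 = 60s
t = 86, phase_t = 86 mod 60 = 26
26 < 30 (green end) → GREEN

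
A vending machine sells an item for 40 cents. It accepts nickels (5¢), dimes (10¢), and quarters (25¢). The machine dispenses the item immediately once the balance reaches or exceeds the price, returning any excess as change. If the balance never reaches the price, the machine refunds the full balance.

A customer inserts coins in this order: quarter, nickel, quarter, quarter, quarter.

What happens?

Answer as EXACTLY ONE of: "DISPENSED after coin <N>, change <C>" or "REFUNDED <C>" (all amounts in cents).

Answer: DISPENSED after coin 3, change 15

Derivation:
Price: 40¢
Coin 1 (quarter, 25¢): balance = 25¢
Coin 2 (nickel, 5¢): balance = 30¢
Coin 3 (quarter, 25¢): balance = 55¢
  → balance >= price → DISPENSE, change = 55 - 40 = 15¢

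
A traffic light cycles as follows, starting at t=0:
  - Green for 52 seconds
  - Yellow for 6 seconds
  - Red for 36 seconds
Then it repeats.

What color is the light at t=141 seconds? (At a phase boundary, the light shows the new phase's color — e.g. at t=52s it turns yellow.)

Cycle length = 52 + 6 + 36 = 94s
t = 141, phase_t = 141 mod 94 = 47
47 < 52 (green end) → GREEN

Answer: green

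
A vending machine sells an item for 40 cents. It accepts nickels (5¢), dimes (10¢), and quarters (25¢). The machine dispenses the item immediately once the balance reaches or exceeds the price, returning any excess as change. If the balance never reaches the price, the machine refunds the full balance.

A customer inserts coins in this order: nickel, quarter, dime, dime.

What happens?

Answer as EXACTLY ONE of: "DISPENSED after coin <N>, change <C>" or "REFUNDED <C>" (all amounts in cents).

Answer: DISPENSED after coin 3, change 0

Derivation:
Price: 40¢
Coin 1 (nickel, 5¢): balance = 5¢
Coin 2 (quarter, 25¢): balance = 30¢
Coin 3 (dime, 10¢): balance = 40¢
  → balance >= price → DISPENSE, change = 40 - 40 = 0¢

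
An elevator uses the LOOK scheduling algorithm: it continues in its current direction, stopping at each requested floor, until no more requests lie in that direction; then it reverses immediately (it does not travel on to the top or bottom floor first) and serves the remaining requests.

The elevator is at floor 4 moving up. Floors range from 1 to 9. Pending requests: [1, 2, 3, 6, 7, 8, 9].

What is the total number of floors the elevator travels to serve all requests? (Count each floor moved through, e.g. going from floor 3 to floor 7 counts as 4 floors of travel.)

Start at floor 4 moving up, LOOK stop order: [6, 7, 8, 9, 3, 2, 1]
  4 → 6: |6-4| = 2, total = 2
  6 → 7: |7-6| = 1, total = 3
  7 → 8: |8-7| = 1, total = 4
  8 → 9: |9-8| = 1, total = 5
  9 → 3: |3-9| = 6, total = 11
  3 → 2: |2-3| = 1, total = 12
  2 → 1: |1-2| = 1, total = 13

Answer: 13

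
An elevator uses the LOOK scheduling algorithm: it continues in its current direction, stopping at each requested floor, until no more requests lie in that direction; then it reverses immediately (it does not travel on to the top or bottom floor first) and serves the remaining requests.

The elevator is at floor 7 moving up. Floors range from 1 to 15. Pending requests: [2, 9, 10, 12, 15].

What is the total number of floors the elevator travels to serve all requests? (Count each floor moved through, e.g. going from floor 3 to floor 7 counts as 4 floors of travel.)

Answer: 21

Derivation:
Start at floor 7 moving up, LOOK stop order: [9, 10, 12, 15, 2]
  7 → 9: |9-7| = 2, total = 2
  9 → 10: |10-9| = 1, total = 3
  10 → 12: |12-10| = 2, total = 5
  12 → 15: |15-12| = 3, total = 8
  15 → 2: |2-15| = 13, total = 21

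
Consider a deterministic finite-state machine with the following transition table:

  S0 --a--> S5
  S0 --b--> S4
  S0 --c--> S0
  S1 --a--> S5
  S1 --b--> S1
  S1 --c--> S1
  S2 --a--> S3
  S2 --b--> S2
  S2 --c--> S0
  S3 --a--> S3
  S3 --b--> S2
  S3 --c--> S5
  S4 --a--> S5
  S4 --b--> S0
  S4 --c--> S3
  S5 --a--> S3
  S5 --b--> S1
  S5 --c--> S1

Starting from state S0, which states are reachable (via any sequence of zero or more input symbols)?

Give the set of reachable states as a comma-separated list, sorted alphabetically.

BFS from S0:
  visit S0: S0--a-->S5 (new), S0--b-->S4 (new), S0--c-->S0 (seen)
  visit S5: S5--a-->S3 (new), S5--b-->S1 (new), S5--c-->S1 (seen)
  visit S4: S4--a-->S5 (seen), S4--b-->S0 (seen), S4--c-->S3 (seen)
  visit S3: S3--a-->S3 (seen), S3--b-->S2 (new), S3--c-->S5 (seen)
  visit S1: S1--a-->S5 (seen), S1--b-->S1 (seen), S1--c-->S1 (seen)
  visit S2: S2--a-->S3 (seen), S2--b-->S2 (seen), S2--c-->S0 (seen)

Answer: S0, S1, S2, S3, S4, S5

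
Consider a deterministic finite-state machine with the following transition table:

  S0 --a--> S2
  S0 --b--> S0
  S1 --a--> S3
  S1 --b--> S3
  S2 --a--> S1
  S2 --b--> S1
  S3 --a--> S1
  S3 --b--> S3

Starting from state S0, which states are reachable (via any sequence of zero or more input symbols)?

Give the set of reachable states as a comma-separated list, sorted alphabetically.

Answer: S0, S1, S2, S3

Derivation:
BFS from S0:
  visit S0: S0--a-->S2 (new), S0--b-->S0 (seen)
  visit S2: S2--a-->S1 (new), S2--b-->S1 (seen)
  visit S1: S1--a-->S3 (new), S1--b-->S3 (seen)
  visit S3: S3--a-->S1 (seen), S3--b-->S3 (seen)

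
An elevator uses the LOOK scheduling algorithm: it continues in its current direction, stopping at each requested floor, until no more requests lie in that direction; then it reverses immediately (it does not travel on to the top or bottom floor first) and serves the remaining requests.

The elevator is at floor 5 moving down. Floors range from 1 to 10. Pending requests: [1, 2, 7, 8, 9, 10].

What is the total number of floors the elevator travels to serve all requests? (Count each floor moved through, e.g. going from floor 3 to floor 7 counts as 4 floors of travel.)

Start at floor 5 moving down, LOOK stop order: [2, 1, 7, 8, 9, 10]
  5 → 2: |2-5| = 3, total = 3
  2 → 1: |1-2| = 1, total = 4
  1 → 7: |7-1| = 6, total = 10
  7 → 8: |8-7| = 1, total = 11
  8 → 9: |9-8| = 1, total = 12
  9 → 10: |10-9| = 1, total = 13

Answer: 13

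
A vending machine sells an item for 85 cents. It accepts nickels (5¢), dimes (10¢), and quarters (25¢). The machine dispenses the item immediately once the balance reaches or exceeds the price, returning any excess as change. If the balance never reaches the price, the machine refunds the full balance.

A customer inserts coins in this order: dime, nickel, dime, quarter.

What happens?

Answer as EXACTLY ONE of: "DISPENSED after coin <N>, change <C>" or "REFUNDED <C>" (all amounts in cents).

Price: 85¢
Coin 1 (dime, 10¢): balance = 10¢
Coin 2 (nickel, 5¢): balance = 15¢
Coin 3 (dime, 10¢): balance = 25¢
Coin 4 (quarter, 25¢): balance = 50¢
All coins inserted, balance 50¢ < price 85¢ → REFUND 50¢

Answer: REFUNDED 50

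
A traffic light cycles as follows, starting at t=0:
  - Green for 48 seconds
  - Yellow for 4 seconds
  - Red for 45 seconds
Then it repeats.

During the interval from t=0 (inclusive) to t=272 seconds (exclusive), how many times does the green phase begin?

Answer: 3

Derivation:
Cycle = 48+4+45 = 97s
green phase starts at t = k*97 + 0 for k=0,1,2,...
Need k*97+0 < 272 → k < 2.804
k ∈ {0, ..., 2} → 3 starts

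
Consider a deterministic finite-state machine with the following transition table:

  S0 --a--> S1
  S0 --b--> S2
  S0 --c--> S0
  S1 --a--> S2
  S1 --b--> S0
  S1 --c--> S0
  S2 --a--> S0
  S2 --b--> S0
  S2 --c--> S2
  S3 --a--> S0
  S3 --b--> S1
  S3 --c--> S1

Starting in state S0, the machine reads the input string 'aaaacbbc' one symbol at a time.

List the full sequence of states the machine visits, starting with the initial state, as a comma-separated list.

Answer: S0, S1, S2, S0, S1, S0, S2, S0, S0

Derivation:
Start: S0
  read 'a': S0 --a--> S1
  read 'a': S1 --a--> S2
  read 'a': S2 --a--> S0
  read 'a': S0 --a--> S1
  read 'c': S1 --c--> S0
  read 'b': S0 --b--> S2
  read 'b': S2 --b--> S0
  read 'c': S0 --c--> S0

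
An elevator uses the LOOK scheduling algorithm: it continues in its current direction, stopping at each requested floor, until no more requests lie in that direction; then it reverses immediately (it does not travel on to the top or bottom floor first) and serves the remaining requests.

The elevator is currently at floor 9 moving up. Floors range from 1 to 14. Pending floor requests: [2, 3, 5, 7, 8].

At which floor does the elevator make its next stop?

Answer: 8

Derivation:
Current floor: 9, direction: up
Requests above: []
Requests below: [2, 3, 5, 7, 8]
Moving up but no requests above → reverse; nearest below is max([2, 3, 5, 7, 8]) = 8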